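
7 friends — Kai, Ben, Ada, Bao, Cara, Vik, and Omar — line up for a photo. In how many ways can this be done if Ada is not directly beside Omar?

3600

Of the 7! = 5040 arrangements, those with Ada and Omar adjacent number 2 × 6! = 1440 (treat the pair as a block with 2 internal orders).
Complementary counting: 5040 − 1440 = 3600.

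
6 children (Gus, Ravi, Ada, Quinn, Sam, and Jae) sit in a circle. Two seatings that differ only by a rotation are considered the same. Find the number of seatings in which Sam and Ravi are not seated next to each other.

All circular seatings of 6 people number (5)! = 120.
Seatings with Sam beside Ravi: treat them as a block with 2 internal orders, giving 2 × (4)! = 48.
Subtracting, 120 − 48 = 72.

72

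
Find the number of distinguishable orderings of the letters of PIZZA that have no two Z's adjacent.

36

Total arrangements of PIZZA: 5!/(2!) = 60.
Arrangements with the Z's together: treat ZZ as one letter, giving (4)! = 24.
Subtracting, 60 − 24 = 36 arrangements keep the Z's apart.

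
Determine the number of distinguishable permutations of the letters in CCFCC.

Letter multiplicities in CCFCC: C×4, F×1.
So there are 5! / (4!) = 5 distinguishable arrangements.

5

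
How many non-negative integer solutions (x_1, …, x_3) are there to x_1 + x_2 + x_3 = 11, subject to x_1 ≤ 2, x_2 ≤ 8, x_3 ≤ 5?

12

Ignoring the caps, the number of non-negative solutions to x_1+…+x_3 = 11 is C(13,2) = 78.
Subtract solutions that violate a single cap (substitute x_i' = x_i − (cap_i+1)): x_1 ≥ 3 gives C(10,2) = 45; x_2 ≥ 9 gives C(4,2) = 6; x_3 ≥ 6 gives C(7,2) = 21. Together 72.
Add back pairs where two caps are both exceeded: 0 + 6 + 0 = 6.
By inclusion–exclusion the count is 78 − 72 + 6 = 12.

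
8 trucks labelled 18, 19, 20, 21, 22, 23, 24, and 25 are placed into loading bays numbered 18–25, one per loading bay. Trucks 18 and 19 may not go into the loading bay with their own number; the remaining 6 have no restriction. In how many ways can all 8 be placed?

Let Aᵢ (for i ∈ {18, 19}) be the placements that put truck i in its forbidden loading bay. Any j of these fix j positions, leaving (8−j)! ways to fill the rest, and there are C(2,j) ways to pick which j.
By inclusion–exclusion, the number of valid placements is Σ_{j=0}^{2} (−1)^j C(2,j)·(8−j)!.
Computing: 40320 − 10080 + 720 = 30960.

30960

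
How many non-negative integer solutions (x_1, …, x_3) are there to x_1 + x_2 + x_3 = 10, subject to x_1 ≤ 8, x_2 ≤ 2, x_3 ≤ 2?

Without the upper bounds there are C(12,2) = 66 ways to split 10 among 3 variables.
Subtract solutions that violate a single cap (substitute x_i' = x_i − (cap_i+1)): x_1 ≥ 9 gives C(3,2) = 3; x_2 ≥ 3 gives C(9,2) = 36; x_3 ≥ 3 gives C(9,2) = 36. Together 75.
Add back pairs where two caps are both exceeded: 0 + 0 + 15 = 15.
By inclusion–exclusion the count is 66 − 75 + 15 = 6.

6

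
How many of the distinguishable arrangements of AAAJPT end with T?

With the last slot taken by T, it remains to arrange the other 5 letters (AAAJP).
Those 5 letters have A appearing 3 times, giving (5)!/(3!) = 20.

20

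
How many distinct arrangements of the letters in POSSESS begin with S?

120

With the first slot taken by S, it remains to arrange the other 6 letters (POSESS).
Those 6 letters have S appearing 3 times, giving (6)!/(3!) = 120.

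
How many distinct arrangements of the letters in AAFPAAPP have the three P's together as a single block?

30

Treat the 3 copies of P as a single block. The multiset to arrange is then {PPP, A, A, A, A, F}, 6 items in all.
That gives (6)!/(4!) = 30 arrangements.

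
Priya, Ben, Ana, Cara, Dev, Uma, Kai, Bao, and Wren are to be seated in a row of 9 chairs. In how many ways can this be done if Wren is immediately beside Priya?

Treat {Wren, Priya} as a single unit. There are 8 units to order, and the pair itself can be ordered 2 ways.
So the count is 2·(8)! = 80640.

80640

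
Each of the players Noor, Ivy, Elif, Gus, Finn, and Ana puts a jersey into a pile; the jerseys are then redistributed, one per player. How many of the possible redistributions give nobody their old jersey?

This is the derangement count D_6: permutations of 6 items with no fixed point.
By inclusion–exclusion this is Σ_{j=0}^{6} (−1)^j C(6,j)·(6−j)!.
Computing: 720 − 720 + 360 − 120 + 30 − 6 + 1 = 265.

265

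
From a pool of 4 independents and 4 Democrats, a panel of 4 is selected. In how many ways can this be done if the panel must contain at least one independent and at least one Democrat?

68

With no constraint there are C(8,4) = 70 possible selections.
Subtract selections that omit an entire group: no independents → C(4,4) = 1; no Democrats → C(4,4) = 1.
Both groups omitted at once is impossible, so 70 − 2 = 68.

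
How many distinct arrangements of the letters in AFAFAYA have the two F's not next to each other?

75

Total arrangements of AFAFAYA: 7!/(4!·2!) = 105.
Arrangements with the F's together: treat FF as one letter, giving (6)!/(4!) = 30.
Subtracting, 105 − 30 = 75 arrangements keep the F's apart.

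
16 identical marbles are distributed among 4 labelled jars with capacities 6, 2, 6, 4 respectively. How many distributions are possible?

Ignoring the caps, the number of non-negative solutions to x_1+…+x_4 = 16 is C(19,3) = 969.
Subtract solutions that violate a single cap (substitute x_i' = x_i − (cap_i+1)): x_1 ≥ 7 gives C(12,3) = 220; x_2 ≥ 3 gives C(16,3) = 560; x_3 ≥ 7 gives C(12,3) = 220; x_4 ≥ 5 gives C(14,3) = 364. Together 1364.
Add back pairs where two caps are both exceeded: 84 + 10 + 35 + 84 + 165 + 35 = 413.
Subtract triples: 0 + 4 + 0 + 4 = 8.
By inclusion–exclusion the count is 969 − 1364 + 413 − 8 = 10.

10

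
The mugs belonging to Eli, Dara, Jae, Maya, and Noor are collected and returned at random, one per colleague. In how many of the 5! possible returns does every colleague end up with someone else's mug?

44

Count assignments avoiding every fixed point. For any j of the 5 colleagues fixed to their own mug, the other 5−j can be arranged in (5−j)! ways.
By inclusion–exclusion this is Σ_{j=0}^{5} (−1)^j C(5,j)·(5−j)!.
Computing: 120 − 120 + 60 − 20 + 5 − 1 = 44.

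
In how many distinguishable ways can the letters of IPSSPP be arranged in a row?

60

The 6 letters of IPSSPP have repeats: P appearing 3 times and S appearing twice.
Dividing 6! = 720 by 3!·2! = 12 for the repeated letters gives 60.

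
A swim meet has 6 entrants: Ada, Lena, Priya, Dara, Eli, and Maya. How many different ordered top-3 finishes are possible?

120

There are 6 choices for 1st place, 5 for 2nd, and 4 for 3rd.
That gives 6 × 5 × 4 = 120.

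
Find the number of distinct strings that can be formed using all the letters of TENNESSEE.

TENNESSEE has 9 letters with E appearing 4 times, N appearing twice, and S appearing twice.
So there are 9! / (4!·2!·2!) = 3780 distinguishable arrangements.

3780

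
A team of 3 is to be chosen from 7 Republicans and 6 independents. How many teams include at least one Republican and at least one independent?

Total 3-person selections from all 13: C(13,3) = 286.
Subtract selections that omit an entire group: no Republicans → C(6,3) = 20; no independents → C(7,3) = 35.
Both groups omitted at once is impossible, so 286 − 55 = 231.

231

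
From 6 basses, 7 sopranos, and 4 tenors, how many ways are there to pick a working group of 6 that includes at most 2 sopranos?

6384

Split by how many sopranos are chosen (0 through 2).
Sum: C(7,0)·C(10,6) + C(7,1)·C(10,5) + C(7,2)·C(10,4) = 210 + 1764 + 4410 = 6384.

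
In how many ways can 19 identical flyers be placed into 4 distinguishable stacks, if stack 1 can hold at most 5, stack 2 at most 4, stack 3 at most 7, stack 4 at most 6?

20

Without the upper bounds there are C(22,3) = 1540 ways to split 19 among 4 stacks.
Subtract solutions that violate a single cap (substitute x_i' = x_i − (cap_i+1)): x_1 ≥ 6 gives C(16,3) = 560; x_2 ≥ 5 gives C(17,3) = 680; x_3 ≥ 8 gives C(14,3) = 364; x_4 ≥ 7 gives C(15,3) = 455. Together 2059.
Add back pairs where two caps are both exceeded: 165 + 56 + 84 + 84 + 120 + 35 = 544.
Subtract triples: 1 + 4 + 0 + 0 = 5.
By inclusion–exclusion the count is 1540 − 2059 + 544 − 5 = 20.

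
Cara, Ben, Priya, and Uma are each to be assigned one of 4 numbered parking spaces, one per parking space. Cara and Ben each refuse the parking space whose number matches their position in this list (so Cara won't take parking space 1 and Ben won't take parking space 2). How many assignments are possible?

Let Aᵢ (for i ∈ {1, 2}) be the placements that put person i in their forbidden parking space. Any j of these fix j positions, leaving (4−j)! ways to fill the rest, and there are C(2,j) ways to pick which j.
By inclusion–exclusion, the number of valid placements is Σ_{j=0}^{2} (−1)^j C(2,j)·(4−j)!.
Computing: 24 − 12 + 2 = 14.

14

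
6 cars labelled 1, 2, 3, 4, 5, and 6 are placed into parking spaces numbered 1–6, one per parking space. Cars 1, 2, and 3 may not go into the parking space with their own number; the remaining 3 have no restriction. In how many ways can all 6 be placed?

Let Aᵢ (for i ∈ {1, 2, 3}) be the placements that put car i in its forbidden parking space. Any j of these fix j positions, leaving (6−j)! ways to fill the rest, and there are C(3,j) ways to pick which j.
By inclusion–exclusion, the number of valid placements is Σ_{j=0}^{3} (−1)^j C(3,j)·(6−j)!.
Computing: 720 − 360 + 72 − 6 = 426.

426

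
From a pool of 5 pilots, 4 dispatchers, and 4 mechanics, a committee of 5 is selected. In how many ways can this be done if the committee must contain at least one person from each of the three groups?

980

With no constraint there are C(13,5) = 1287 possible selections.
Selections missing a whole group: no pilots → C(8,5) = 56; no dispatchers → C(9,5) = 126; no mechanics → C(9,5) = 126.
Add back selections omitting two groups (i.e. drawn from a single group): C(5,5) + C(4,5) + C(4,5) = 1.
By inclusion–exclusion: 1287 − 308 + 1 = 980.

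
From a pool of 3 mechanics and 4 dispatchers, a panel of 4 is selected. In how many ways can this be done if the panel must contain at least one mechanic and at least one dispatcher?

34

Total 4-person selections from all 7: C(7,4) = 35.
Selections missing a whole group: no mechanics → C(4,4) = 1; no dispatchers → C(3,4) = 0.
Both groups omitted at once is impossible, so 35 − 1 = 34.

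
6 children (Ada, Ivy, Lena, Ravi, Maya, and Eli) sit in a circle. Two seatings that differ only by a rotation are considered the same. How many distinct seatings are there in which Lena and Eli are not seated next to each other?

72

All circular seatings of 6 people number (5)! = 120.
Seatings with Lena beside Eli: treat them as a block with 2 internal orders, giving 2 × (4)! = 48.
Subtracting, 120 − 48 = 72.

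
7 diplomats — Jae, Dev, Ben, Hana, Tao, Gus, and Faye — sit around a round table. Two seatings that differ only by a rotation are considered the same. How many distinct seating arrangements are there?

Around a circle, 7 distinct people have 7!/7 = (6)! = 720 rotationally distinct seatings.

720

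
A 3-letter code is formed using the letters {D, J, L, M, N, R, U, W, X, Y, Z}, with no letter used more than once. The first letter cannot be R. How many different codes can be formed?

900

The first letter has 11−1 = 10 choices (anything except R).
The remaining 2 letters are filled from the other 10 symbols without repetition: 10 × 9 = 90.
Total: 10 × 90 = 900.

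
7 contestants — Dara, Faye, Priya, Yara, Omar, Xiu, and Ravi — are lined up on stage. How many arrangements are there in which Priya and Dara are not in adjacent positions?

Of the 7! = 5040 arrangements, those with Priya and Dara adjacent number 2 × 6! = 1440 (treat the pair as a block with 2 internal orders).
Complementary counting: 5040 − 1440 = 3600.

3600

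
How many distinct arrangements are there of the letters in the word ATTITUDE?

The 8 letters of ATTITUDE have repeats: T appearing 3 times.
Dividing 8! = 40320 by 3! = 6 for the repeated letters gives 6720.

6720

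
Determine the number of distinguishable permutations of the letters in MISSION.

The 7 letters of MISSION have repeats: I appearing twice and S appearing twice.
Dividing 7! = 5040 by 2!·2! = 4 for the repeated letters gives 1260.

1260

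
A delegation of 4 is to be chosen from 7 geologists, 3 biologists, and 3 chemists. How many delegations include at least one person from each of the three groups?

315

With no constraint there are C(13,4) = 715 possible selections.
Selections missing a whole group: no geologists → C(6,4) = 15; no biologists → C(10,4) = 210; no chemists → C(10,4) = 210.
Add back selections omitting two groups (i.e. drawn from a single group): C(7,4) + C(3,4) + C(3,4) = 35.
By inclusion–exclusion: 715 − 435 + 35 = 315.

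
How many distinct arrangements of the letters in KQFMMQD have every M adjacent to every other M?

Treat the 2 copies of M as a single block. The multiset to arrange is then {MM, D, F, K, Q, Q}, 6 items in all.
That gives (6)!/(2!) = 360 arrangements.

360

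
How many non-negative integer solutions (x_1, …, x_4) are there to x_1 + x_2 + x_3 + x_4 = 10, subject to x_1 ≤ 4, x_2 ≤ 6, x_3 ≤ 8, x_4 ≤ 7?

196

Ignoring the caps, the number of non-negative solutions to x_1+…+x_4 = 10 is C(13,3) = 286.
Subtract solutions that violate a single cap (substitute x_i' = x_i − (cap_i+1)): x_1 ≥ 5 gives C(8,3) = 56; x_2 ≥ 7 gives C(6,3) = 20; x_3 ≥ 9 gives C(4,3) = 4; x_4 ≥ 8 gives C(5,3) = 10. Together 90.
No two caps can be exceeded simultaneously, so the pair terms are all 0.
By inclusion–exclusion the count is 286 − 90 + 0 = 196.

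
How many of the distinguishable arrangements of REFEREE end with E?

60

With the last slot taken by E, it remains to arrange the other 6 letters (RFEREE).
Those 6 letters have E appearing 3 times and R appearing twice, giving (6)!/(3!·2!) = 60.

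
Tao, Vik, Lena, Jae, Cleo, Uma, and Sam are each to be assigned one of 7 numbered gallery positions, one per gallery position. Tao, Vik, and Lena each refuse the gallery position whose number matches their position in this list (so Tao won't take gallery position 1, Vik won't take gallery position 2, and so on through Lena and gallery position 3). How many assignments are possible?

Let Aᵢ (for i ∈ {1, 2, 3}) be the placements that put person i in their forbidden gallery position. Any j of these fix j positions, leaving (7−j)! ways to fill the rest, and there are C(3,j) ways to pick which j.
By inclusion–exclusion, the number of valid placements is Σ_{j=0}^{3} (−1)^j C(3,j)·(7−j)!.
Computing: 5040 − 2160 + 360 − 24 = 3216.

3216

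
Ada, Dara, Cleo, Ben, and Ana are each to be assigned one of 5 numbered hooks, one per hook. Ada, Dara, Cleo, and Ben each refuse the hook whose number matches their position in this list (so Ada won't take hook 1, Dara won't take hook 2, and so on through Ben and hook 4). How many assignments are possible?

Let Aᵢ (for 1 ≤ i ≤ 4) be the placements that put person i in their forbidden hook. Any j of these fix j positions, leaving (5−j)! ways to fill the rest, and there are C(4,j) ways to pick which j.
By inclusion–exclusion, the number of valid placements is Σ_{j=0}^{4} (−1)^j C(4,j)·(5−j)!.
Computing: 120 − 96 + 36 − 8 + 1 = 53.

53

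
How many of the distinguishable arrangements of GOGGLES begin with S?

With the first slot taken by S, it remains to arrange the other 6 letters (GOGGLE).
Those 6 letters have G appearing 3 times, giving (6)!/(3!) = 120.

120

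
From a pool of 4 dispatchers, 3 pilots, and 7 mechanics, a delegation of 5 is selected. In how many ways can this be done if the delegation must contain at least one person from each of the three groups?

1288

Unrestricted: C(14,5) = 2002 ways to pick any 5 of the 14.
Selections missing a whole group: no dispatchers → C(10,5) = 252; no pilots → C(11,5) = 462; no mechanics → C(7,5) = 21.
Add back selections omitting two groups (i.e. drawn from a single group): C(4,5) + C(3,5) + C(7,5) = 21.
By inclusion–exclusion: 2002 − 735 + 21 = 1288.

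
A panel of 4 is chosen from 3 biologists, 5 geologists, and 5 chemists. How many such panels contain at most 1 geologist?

350

Split by how many geologists are chosen (0 through 1).
Sum: C(5,0)·C(8,4) + C(5,1)·C(8,3) = 70 + 280 = 350.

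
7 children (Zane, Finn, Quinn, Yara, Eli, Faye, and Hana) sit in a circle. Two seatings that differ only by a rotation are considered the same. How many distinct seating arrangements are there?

720

Around a circle, 7 distinct people have 7!/7 = (6)! = 720 rotationally distinct seatings.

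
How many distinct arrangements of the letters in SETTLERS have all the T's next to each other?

1260

Treat the 2 copies of T as a single block. The multiset to arrange is then {TT, E, E, L, R, S, S}, 7 items in all.
That gives (7)!/(2!·2!) = 1260 arrangements.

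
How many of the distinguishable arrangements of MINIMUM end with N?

60

Fix N in the last position and arrange the remaining 6 letters.
Those 6 letters have I appearing twice and M appearing 3 times, giving (6)!/(3!·2!) = 60.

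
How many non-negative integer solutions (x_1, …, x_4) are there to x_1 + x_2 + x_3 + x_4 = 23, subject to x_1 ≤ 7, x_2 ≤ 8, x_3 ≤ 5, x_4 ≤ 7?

By stars and bars, unrestricted non-negative solutions to x_1+…+x_4 = 23 number C(23+3,3) = 2600.
Subtract solutions that violate a single cap (substitute x_i' = x_i − (cap_i+1)): x_1 ≥ 8 gives C(18,3) = 816; x_2 ≥ 9 gives C(17,3) = 680; x_3 ≥ 6 gives C(20,3) = 1140; x_4 ≥ 8 gives C(18,3) = 816. Together 3452.
Add back pairs where two caps are both exceeded: 84 + 220 + 120 + 165 + 84 + 220 = 893.
Subtract triples: 1 + 0 + 4 + 1 = 6.
By inclusion–exclusion the count is 2600 − 3452 + 893 − 6 = 35.

35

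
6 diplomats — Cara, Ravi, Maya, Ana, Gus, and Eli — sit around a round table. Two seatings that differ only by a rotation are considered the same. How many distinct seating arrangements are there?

Seat Cara anywhere (absorbing the rotational symmetry), then permute the other 5: (5)! = 120.

120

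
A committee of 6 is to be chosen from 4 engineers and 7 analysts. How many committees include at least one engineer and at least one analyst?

With no constraint there are C(11,6) = 462 possible selections.
Subtract selections that omit an entire group: no engineers → C(7,6) = 7; no analysts → C(4,6) = 0.
Both groups omitted at once is impossible, so 462 − 7 = 455.

455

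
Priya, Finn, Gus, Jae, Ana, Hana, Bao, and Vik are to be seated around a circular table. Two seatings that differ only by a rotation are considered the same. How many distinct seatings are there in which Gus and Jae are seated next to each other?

1440

Glue Gus and Jae into a block (2 internal orders). Seating 7 units around a circle gives (6)! arrangements.
So 2 × (6)! = 2 × 720 = 1440.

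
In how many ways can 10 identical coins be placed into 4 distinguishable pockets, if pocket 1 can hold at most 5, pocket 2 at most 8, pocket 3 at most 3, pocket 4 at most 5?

By stars and bars, unrestricted non-negative solutions to x_1+…+x_4 = 10 number C(10+3,3) = 286.
Subtract solutions that violate a single cap (substitute x_i' = x_i − (cap_i+1)): x_1 ≥ 6 gives C(7,3) = 35; x_2 ≥ 9 gives C(4,3) = 4; x_3 ≥ 4 gives C(9,3) = 84; x_4 ≥ 6 gives C(7,3) = 35. Together 158.
Add back pairs where two caps are both exceeded: 0 + 1 + 0 + 0 + 0 + 1 = 2.
By inclusion–exclusion the count is 286 − 158 + 2 = 130.

130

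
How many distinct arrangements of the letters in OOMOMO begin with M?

5

Fix M in the first position and arrange the remaining 5 letters.
Those 5 letters have O appearing 4 times, giving (5)!/(4!) = 5.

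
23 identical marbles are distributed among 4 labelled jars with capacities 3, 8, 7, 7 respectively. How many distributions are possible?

Ignoring the caps, the number of non-negative solutions to x_1+…+x_4 = 23 is C(26,3) = 2600.
Subtract solutions that violate a single cap (substitute x_i' = x_i − (cap_i+1)): x_1 ≥ 4 gives C(22,3) = 1540; x_2 ≥ 9 gives C(17,3) = 680; x_3 ≥ 8 gives C(18,3) = 816; x_4 ≥ 8 gives C(18,3) = 816. Together 3852.
Add back pairs where two caps are both exceeded: 286 + 364 + 364 + 84 + 84 + 120 = 1302.
Subtract triples: 10 + 10 + 20 + 0 = 40.
By inclusion–exclusion the count is 2600 − 3852 + 1302 − 40 = 10.

10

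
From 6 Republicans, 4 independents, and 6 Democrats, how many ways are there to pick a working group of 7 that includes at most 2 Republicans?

Split by how many Republicans are chosen (0 through 2).
Sum: C(6,0)·C(10,7) + C(6,1)·C(10,6) + C(6,2)·C(10,5) = 120 + 1260 + 3780 = 5160.

5160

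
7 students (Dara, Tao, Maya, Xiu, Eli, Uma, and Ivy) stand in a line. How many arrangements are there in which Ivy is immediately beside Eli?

Place the 5 others and the Ivy-Eli pair as 6 objects in a line; the pair has 2 internal arrangements.
That gives 2 × 6! = 2 × 720 = 1440.

1440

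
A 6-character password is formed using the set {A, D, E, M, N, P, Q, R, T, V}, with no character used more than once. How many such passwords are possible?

151200

Choose and order 6 of the 10 symbols: the first character has 10 options, the next 9, and so on down to 5.
10 × 9 × 8 × 7 × 6 × 5 = 151200.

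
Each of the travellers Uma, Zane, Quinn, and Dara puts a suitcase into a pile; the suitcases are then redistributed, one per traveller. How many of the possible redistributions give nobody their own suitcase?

Let Aᵢ be the assignments in which traveller i gets their own suitcase. We want the size of the complement of A₁∪…∪A_4.
By inclusion–exclusion this is Σ_{j=0}^{4} (−1)^j C(4,j)·(4−j)!.
Computing: 24 − 24 + 12 − 4 + 1 = 9.

9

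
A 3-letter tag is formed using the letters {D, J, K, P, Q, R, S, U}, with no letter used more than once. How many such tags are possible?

336

Choose and order 3 of the 8 symbols: the first letter has 8 options, the next 7, then 6.
8 × 7 × 6 = 336.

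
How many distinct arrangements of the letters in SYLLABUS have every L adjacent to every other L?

2520

Treat the 2 copies of L as a single block. The multiset to arrange is then {LL, A, B, S, S, U, Y}, 7 items in all.
That gives (7)!/(2!) = 2520 arrangements.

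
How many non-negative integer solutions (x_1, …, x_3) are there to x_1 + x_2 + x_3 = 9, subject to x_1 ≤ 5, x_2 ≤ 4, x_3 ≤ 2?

Without the upper bounds there are C(11,2) = 55 ways to split 9 among 3 variables.
Subtract solutions that violate a single cap (substitute x_i' = x_i − (cap_i+1)): x_1 ≥ 6 gives C(5,2) = 10; x_2 ≥ 5 gives C(6,2) = 15; x_3 ≥ 3 gives C(8,2) = 28. Together 53.
Add back pairs where two caps are both exceeded: 0 + 1 + 3 = 4.
By inclusion–exclusion the count is 55 − 53 + 4 = 6.

6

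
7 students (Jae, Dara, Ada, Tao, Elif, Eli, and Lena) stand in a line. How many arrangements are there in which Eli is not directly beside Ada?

3600

There are 7! = 5040 arrangements in all. If Eli and Ada are adjacent, merging them into one block gives 2·(6)! = 1440 arrangements.
So 5040 − 1440 = 3600 arrangements keep them apart.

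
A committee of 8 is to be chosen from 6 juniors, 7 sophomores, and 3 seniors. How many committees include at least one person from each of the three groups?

With no constraint there are C(16,8) = 12870 possible selections.
Subtract selections that omit an entire group: no juniors → C(10,8) = 45; no sophomores → C(9,8) = 9; no seniors → C(13,8) = 1287.
Add back selections omitting two groups (i.e. drawn from a single group): C(6,8) + C(7,8) + C(3,8) = 0.
By inclusion–exclusion: 12870 − 1341 + 0 = 11529.

11529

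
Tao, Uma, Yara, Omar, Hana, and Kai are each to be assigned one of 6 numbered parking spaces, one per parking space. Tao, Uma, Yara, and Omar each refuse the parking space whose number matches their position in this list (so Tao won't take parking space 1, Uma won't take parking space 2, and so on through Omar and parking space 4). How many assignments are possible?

362

Let Aᵢ (for 1 ≤ i ≤ 4) be the placements that put person i in their forbidden parking space. Any j of these fix j positions, leaving (6−j)! ways to fill the rest, and there are C(4,j) ways to pick which j.
By inclusion–exclusion, the number of valid placements is Σ_{j=0}^{4} (−1)^j C(4,j)·(6−j)!.
Computing: 720 − 480 + 144 − 24 + 2 = 362.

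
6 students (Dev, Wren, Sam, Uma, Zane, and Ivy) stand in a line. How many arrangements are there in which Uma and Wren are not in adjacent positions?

Of the 6! = 720 arrangements, those with Uma and Wren adjacent number 2 × 5! = 240 (treat the pair as a block with 2 internal orders).
So 720 − 240 = 480 arrangements keep them apart.

480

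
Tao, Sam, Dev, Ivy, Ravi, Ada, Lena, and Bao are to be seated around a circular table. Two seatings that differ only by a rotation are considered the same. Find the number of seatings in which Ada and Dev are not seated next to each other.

3600

All circular seatings of 8 people number (7)! = 5040.
Seatings with Ada beside Dev: treat them as a block with 2 internal orders, giving 2 × (6)! = 1440.
Subtracting, 5040 − 1440 = 3600.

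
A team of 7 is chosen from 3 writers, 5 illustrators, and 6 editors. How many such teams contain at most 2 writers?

3102

Split by how many writers are chosen (0 through 2).
Sum: C(3,0)·C(11,7) + C(3,1)·C(11,6) + C(3,2)·C(11,5) = 330 + 1386 + 1386 = 3102.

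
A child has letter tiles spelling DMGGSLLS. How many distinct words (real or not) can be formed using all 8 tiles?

5040

DMGGSLLS has 8 letters with G appearing twice, L appearing twice, and S appearing twice.
The number of distinct arrangements is 8!/(2!·2!·2!) = 40320/8 = 5040.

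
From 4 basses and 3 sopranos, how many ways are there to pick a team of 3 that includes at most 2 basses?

31

Split by how many basses are chosen (0 through 2).
Sum: C(4,0)·C(3,3) + C(4,1)·C(3,2) + C(4,2)·C(3,1) = 1 + 12 + 18 = 31.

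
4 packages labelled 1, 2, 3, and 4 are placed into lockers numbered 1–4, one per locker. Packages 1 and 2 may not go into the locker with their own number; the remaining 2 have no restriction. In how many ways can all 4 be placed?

Let Aᵢ (for i ∈ {1, 2}) be the placements that put package i in its forbidden locker. Any j of these fix j positions, leaving (4−j)! ways to fill the rest, and there are C(2,j) ways to pick which j.
By inclusion–exclusion, the number of valid placements is Σ_{j=0}^{2} (−1)^j C(2,j)·(4−j)!.
Computing: 24 − 12 + 2 = 14.

14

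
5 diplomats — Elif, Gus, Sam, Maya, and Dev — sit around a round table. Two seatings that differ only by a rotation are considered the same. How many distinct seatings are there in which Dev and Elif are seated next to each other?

Treat {Dev, Elif} as one unit (2 internal orders) and seat the resulting 4 units around the table: (3)! circular arrangements.
So 2 × (3)! = 2 × 6 = 12.

12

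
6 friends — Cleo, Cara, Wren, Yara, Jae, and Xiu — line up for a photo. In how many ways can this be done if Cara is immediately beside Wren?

240

Treat {Cara, Wren} as a single unit. There are 5 units to order, and the pair itself can be ordered 2 ways.
So the count is 2·(5)! = 240.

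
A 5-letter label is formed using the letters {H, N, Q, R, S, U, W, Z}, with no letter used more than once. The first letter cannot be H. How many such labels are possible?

The first letter has 8−1 = 7 choices (anything except H).
The remaining 4 letters are filled from the other 7 symbols without repetition: 7 × 6 × 5 × 4 = 840.
Total: 7 × 840 = 5880.

5880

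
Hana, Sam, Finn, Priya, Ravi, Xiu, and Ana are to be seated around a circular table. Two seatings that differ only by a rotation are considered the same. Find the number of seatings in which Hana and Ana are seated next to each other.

Treat {Hana, Ana} as one unit (2 internal orders) and seat the resulting 6 units around the table: (5)! circular arrangements.
So 2 × (5)! = 2 × 120 = 240.

240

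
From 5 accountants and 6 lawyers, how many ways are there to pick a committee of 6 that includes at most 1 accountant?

Split by how many accountants are chosen (0 through 1).
Sum: C(5,0)·C(6,6) + C(5,1)·C(6,5) = 1 + 30 = 31.

31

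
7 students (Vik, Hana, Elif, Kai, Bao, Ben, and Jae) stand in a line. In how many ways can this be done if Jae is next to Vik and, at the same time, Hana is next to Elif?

480

Treat {Jae,Vik} as one block (2 orders) and {Hana,Elif} as another (2 orders).
That leaves 5 units to arrange: 2 × 2 × 5! = 4 × 120 = 480.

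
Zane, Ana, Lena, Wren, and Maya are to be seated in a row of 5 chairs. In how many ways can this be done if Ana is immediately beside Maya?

Treat {Ana, Maya} as a single unit. There are 4 units to order, and the pair itself can be ordered 2 ways.
That gives 2 × 4! = 2 × 24 = 48.

48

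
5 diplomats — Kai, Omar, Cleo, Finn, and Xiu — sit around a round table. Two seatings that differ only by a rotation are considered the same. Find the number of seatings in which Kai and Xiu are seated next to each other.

12

Treat {Kai, Xiu} as one unit (2 internal orders) and seat the resulting 4 units around the table: (3)! circular arrangements.
So 2 × (3)! = 2 × 6 = 12.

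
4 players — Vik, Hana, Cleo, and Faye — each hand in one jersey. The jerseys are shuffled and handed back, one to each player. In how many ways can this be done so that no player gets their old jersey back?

9

Count assignments avoiding every fixed point. For any j of the 4 players fixed to their old jersey, the other 4−j can be arranged in (4−j)! ways.
By inclusion–exclusion this is Σ_{j=0}^{4} (−1)^j C(4,j)·(4−j)!.
Computing: 24 − 24 + 12 − 4 + 1 = 9.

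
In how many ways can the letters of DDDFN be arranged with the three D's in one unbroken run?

Treat the 3 copies of D as a single block. The multiset to arrange is then {DDD, F, N}, 3 items in all.
All 3 items are distinct, so there are (3)! = 6 arrangements.

6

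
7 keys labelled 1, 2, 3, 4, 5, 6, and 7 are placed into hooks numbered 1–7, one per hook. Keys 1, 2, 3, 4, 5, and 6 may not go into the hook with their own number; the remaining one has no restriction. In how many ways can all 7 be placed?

2119

Let Aᵢ (for 1 ≤ i ≤ 6) be the placements that put key i in its forbidden hook. Any j of these fix j positions, leaving (7−j)! ways to fill the rest, and there are C(6,j) ways to pick which j.
By inclusion–exclusion, the number of valid placements is Σ_{j=0}^{6} (−1)^j C(6,j)·(7−j)!.
Computing: 5040 − 4320 + 1800 − 480 + 90 − 12 + 1 = 2119.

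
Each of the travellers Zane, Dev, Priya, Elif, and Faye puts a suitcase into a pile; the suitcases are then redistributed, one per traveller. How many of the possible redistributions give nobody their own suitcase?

44

This is the derangement count D_5: permutations of 5 items with no fixed point.
By inclusion–exclusion this is Σ_{j=0}^{5} (−1)^j C(5,j)·(5−j)!.
Computing: 120 − 120 + 60 − 20 + 5 − 1 = 44.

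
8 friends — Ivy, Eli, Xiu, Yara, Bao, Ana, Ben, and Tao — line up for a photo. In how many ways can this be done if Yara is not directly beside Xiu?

30240

There are 8! = 40320 arrangements in all. If Yara and Xiu are adjacent, merging them into one block gives 2·(7)! = 10080 arrangements.
Complementary counting: 40320 − 10080 = 30240.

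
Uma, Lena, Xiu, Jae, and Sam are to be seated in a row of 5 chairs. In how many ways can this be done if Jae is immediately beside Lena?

48

Treat {Jae, Lena} as a single unit. There are 4 units to order, and the pair itself can be ordered 2 ways.
That gives 2 × 4! = 2 × 24 = 48.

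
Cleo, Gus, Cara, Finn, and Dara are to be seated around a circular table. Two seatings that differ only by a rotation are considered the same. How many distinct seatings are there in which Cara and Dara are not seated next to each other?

12

Without the restriction there are (4)! = 24 seatings.
Seatings with Cara beside Dara: treat them as a block with 2 internal orders, giving 2 × (3)! = 12.
Subtracting, 24 − 12 = 12.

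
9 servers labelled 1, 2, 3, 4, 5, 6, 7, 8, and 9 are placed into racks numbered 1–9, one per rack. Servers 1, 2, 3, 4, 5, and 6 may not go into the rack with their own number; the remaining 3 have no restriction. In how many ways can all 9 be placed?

Let Aᵢ (for 1 ≤ i ≤ 6) be the placements that put server i in its forbidden rack. Any j of these fix j positions, leaving (9−j)! ways to fill the rest, and there are C(6,j) ways to pick which j.
By inclusion–exclusion, the number of valid placements is Σ_{j=0}^{6} (−1)^j C(6,j)·(9−j)!.
Computing: 362880 − 241920 + 75600 − 14400 + 1800 − 144 + 6 = 183822.

183822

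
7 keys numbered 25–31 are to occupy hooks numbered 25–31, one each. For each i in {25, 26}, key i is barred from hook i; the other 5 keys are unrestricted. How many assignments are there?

3720

Let Aᵢ (for i ∈ {25, 26}) be the placements that put key i in its forbidden hook. Any j of these fix j positions, leaving (7−j)! ways to fill the rest, and there are C(2,j) ways to pick which j.
By inclusion–exclusion, the number of valid placements is Σ_{j=0}^{2} (−1)^j C(2,j)·(7−j)!.
Computing: 5040 − 1440 + 120 = 3720.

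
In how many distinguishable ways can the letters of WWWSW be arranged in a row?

5

The 5 letters of WWWSW have repeats: W appearing 4 times.
Dividing 5! = 120 by 4! = 24 for the repeated letters gives 5.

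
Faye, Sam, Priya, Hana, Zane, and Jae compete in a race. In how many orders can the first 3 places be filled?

120

This is an ordered selection of 3 from 6: P(6,3).
That gives 6 × 5 × 4 = 120.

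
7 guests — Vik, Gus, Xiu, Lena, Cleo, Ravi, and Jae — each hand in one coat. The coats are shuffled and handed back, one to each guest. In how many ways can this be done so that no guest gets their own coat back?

This is the derangement count D_7: permutations of 7 items with no fixed point.
By inclusion–exclusion this is Σ_{j=0}^{7} (−1)^j C(7,j)·(7−j)!.
Computing: 5040 − 5040 + 2520 − 840 + 210 − 42 + 7 − 1 = 1854.

1854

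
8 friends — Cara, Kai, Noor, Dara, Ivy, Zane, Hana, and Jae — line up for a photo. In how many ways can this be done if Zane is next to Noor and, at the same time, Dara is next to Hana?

2880

Treat {Zane,Noor} as one block (2 orders) and {Dara,Hana} as another (2 orders).
That leaves 6 units to arrange: 2 × 2 × 6! = 4 × 720 = 2880.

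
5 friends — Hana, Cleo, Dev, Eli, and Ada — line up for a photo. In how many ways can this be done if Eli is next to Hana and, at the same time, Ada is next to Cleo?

24

Treat {Eli,Hana} as one block (2 orders) and {Ada,Cleo} as another (2 orders).
That leaves 3 units to arrange: 2 × 2 × 3! = 4 × 6 = 24.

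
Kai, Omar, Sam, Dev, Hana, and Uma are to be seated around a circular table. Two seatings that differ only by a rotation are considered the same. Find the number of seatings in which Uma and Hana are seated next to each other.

Glue Uma and Hana into a block (2 internal orders). Seating 5 units around a circle gives (4)! arrangements.
So 2 × (4)! = 2 × 24 = 48.

48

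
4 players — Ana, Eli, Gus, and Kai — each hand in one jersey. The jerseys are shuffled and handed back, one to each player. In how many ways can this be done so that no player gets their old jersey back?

9

This is the derangement count D_4: permutations of 4 items with no fixed point.
By inclusion–exclusion this is Σ_{j=0}^{4} (−1)^j C(4,j)·(4−j)!.
Computing: 24 − 24 + 12 − 4 + 1 = 9.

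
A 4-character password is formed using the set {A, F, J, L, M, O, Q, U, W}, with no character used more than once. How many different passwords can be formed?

Choose and order 4 of the 9 symbols: the first character has 9 options, the next 8, then 7, 6.
9 × 8 × 7 × 6 = 3024.

3024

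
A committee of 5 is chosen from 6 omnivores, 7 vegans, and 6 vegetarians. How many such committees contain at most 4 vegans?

Split by how many vegans are chosen (0 through 4).
Sum: C(7,0)·C(12,5) + C(7,1)·C(12,4) + C(7,2)·C(12,3) + C(7,3)·C(12,2) + C(7,4)·C(12,1) = 792 + 3465 + 4620 + 2310 + 420 = 11607.

11607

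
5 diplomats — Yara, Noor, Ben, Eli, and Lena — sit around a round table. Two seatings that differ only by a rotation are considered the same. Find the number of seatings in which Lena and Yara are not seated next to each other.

12

Without the restriction there are (4)! = 24 seatings.
Seatings with Lena beside Yara: treat them as a block with 2 internal orders, giving 2 × (3)! = 12.
Subtracting, 24 − 12 = 12.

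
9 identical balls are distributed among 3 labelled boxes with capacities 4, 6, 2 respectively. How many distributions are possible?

9

By stars and bars, unrestricted non-negative solutions to x_1+…+x_3 = 9 number C(9+2,2) = 55.
Subtract solutions that violate a single cap (substitute x_i' = x_i − (cap_i+1)): x_1 ≥ 5 gives C(6,2) = 15; x_2 ≥ 7 gives C(4,2) = 6; x_3 ≥ 3 gives C(8,2) = 28. Together 49.
Add back pairs where two caps are both exceeded: 0 + 3 + 0 = 3.
By inclusion–exclusion the count is 55 − 49 + 3 = 9.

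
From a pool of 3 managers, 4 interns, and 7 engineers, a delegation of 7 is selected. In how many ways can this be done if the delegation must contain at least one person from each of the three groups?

2982

With no constraint there are C(14,7) = 3432 possible selections.
Subtract selections that omit an entire group: no managers → C(11,7) = 330; no interns → C(10,7) = 120; no engineers → C(7,7) = 1.
Add back selections omitting two groups (i.e. drawn from a single group): C(3,7) + C(4,7) + C(7,7) = 1.
By inclusion–exclusion: 3432 − 451 + 1 = 2982.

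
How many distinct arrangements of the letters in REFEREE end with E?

60

With the last slot taken by E, it remains to arrange the other 6 letters (RFEREE).
Those 6 letters have E appearing 3 times and R appearing twice, giving (6)!/(3!·2!) = 60.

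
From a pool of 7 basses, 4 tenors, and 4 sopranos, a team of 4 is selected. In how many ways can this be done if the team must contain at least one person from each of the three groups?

672

With no constraint there are C(15,4) = 1365 possible selections.
Selections missing a whole group: no basses → C(8,4) = 70; no tenors → C(11,4) = 330; no sopranos → C(11,4) = 330.
Add back selections omitting two groups (i.e. drawn from a single group): C(7,4) + C(4,4) + C(4,4) = 37.
By inclusion–exclusion: 1365 − 730 + 37 = 672.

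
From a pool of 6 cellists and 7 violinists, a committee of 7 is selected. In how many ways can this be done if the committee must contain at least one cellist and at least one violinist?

1715

Total 7-person selections from all 13: C(13,7) = 1716.
Subtract selections that omit an entire group: no cellists → C(7,7) = 1; no violinists → C(6,7) = 0.
Both groups omitted at once is impossible, so 1716 − 1 = 1715.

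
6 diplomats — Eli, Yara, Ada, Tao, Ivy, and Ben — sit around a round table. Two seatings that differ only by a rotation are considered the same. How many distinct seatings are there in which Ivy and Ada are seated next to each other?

Treat {Ivy, Ada} as one unit (2 internal orders) and seat the resulting 5 units around the table: (4)! circular arrangements.
So 2 × (4)! = 2 × 24 = 48.

48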